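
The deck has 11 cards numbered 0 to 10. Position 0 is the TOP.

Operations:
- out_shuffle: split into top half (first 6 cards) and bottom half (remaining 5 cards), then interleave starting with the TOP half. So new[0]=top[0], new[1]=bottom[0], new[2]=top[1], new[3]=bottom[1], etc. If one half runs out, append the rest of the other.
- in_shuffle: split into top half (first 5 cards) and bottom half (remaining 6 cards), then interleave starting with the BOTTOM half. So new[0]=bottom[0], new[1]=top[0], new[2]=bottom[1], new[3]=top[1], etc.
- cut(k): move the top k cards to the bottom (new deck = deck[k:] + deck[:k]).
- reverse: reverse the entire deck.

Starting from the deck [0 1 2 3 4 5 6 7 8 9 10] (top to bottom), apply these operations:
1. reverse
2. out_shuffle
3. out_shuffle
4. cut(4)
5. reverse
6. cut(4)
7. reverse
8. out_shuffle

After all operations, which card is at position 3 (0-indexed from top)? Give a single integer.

Answer: 0

Derivation:
After op 1 (reverse): [10 9 8 7 6 5 4 3 2 1 0]
After op 2 (out_shuffle): [10 4 9 3 8 2 7 1 6 0 5]
After op 3 (out_shuffle): [10 7 4 1 9 6 3 0 8 5 2]
After op 4 (cut(4)): [9 6 3 0 8 5 2 10 7 4 1]
After op 5 (reverse): [1 4 7 10 2 5 8 0 3 6 9]
After op 6 (cut(4)): [2 5 8 0 3 6 9 1 4 7 10]
After op 7 (reverse): [10 7 4 1 9 6 3 0 8 5 2]
After op 8 (out_shuffle): [10 3 7 0 4 8 1 5 9 2 6]
Position 3: card 0.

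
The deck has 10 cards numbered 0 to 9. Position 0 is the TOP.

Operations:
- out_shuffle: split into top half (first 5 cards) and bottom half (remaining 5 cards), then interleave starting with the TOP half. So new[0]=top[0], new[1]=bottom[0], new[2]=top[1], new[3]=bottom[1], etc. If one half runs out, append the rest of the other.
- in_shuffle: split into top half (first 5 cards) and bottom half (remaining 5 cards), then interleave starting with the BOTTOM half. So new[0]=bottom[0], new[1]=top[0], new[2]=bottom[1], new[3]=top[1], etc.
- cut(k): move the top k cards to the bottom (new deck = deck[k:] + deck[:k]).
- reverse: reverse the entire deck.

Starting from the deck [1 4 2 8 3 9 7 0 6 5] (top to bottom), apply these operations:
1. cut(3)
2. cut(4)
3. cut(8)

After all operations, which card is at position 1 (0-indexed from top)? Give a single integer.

Answer: 7

Derivation:
After op 1 (cut(3)): [8 3 9 7 0 6 5 1 4 2]
After op 2 (cut(4)): [0 6 5 1 4 2 8 3 9 7]
After op 3 (cut(8)): [9 7 0 6 5 1 4 2 8 3]
Position 1: card 7.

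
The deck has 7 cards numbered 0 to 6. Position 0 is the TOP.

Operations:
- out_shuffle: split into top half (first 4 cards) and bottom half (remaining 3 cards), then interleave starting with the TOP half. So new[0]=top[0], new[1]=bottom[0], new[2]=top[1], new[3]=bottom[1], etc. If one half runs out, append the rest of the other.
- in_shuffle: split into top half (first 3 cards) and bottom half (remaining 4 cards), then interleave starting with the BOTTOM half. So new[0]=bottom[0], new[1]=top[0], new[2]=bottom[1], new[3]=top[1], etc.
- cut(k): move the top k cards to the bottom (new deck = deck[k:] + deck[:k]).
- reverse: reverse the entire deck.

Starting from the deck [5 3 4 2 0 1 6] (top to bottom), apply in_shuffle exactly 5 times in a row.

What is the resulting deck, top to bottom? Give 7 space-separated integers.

After op 1 (in_shuffle): [2 5 0 3 1 4 6]
After op 2 (in_shuffle): [3 2 1 5 4 0 6]
After op 3 (in_shuffle): [5 3 4 2 0 1 6]
After op 4 (in_shuffle): [2 5 0 3 1 4 6]
After op 5 (in_shuffle): [3 2 1 5 4 0 6]

Answer: 3 2 1 5 4 0 6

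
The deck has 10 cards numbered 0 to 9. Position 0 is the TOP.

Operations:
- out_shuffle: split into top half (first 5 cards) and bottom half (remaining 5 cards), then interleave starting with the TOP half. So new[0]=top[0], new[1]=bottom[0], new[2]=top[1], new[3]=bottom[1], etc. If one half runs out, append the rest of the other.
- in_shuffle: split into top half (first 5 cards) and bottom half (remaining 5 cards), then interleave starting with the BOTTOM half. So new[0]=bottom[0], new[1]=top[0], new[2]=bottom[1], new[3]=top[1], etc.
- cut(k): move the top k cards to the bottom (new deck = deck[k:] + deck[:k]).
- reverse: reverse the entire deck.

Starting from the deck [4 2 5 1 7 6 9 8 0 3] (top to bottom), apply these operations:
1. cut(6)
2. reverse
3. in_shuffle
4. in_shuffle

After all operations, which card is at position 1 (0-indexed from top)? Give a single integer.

Answer: 4

Derivation:
After op 1 (cut(6)): [9 8 0 3 4 2 5 1 7 6]
After op 2 (reverse): [6 7 1 5 2 4 3 0 8 9]
After op 3 (in_shuffle): [4 6 3 7 0 1 8 5 9 2]
After op 4 (in_shuffle): [1 4 8 6 5 3 9 7 2 0]
Position 1: card 4.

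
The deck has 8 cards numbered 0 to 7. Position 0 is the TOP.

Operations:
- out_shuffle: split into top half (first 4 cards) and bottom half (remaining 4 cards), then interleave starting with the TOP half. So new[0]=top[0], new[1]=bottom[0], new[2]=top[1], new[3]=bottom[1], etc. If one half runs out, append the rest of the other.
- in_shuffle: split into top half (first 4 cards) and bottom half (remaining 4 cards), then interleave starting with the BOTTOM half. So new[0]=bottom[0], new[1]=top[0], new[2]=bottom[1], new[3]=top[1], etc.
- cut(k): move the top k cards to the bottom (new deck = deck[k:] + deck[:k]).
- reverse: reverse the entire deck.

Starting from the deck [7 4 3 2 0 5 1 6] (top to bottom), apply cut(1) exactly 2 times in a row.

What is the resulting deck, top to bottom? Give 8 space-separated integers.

Answer: 3 2 0 5 1 6 7 4

Derivation:
After op 1 (cut(1)): [4 3 2 0 5 1 6 7]
After op 2 (cut(1)): [3 2 0 5 1 6 7 4]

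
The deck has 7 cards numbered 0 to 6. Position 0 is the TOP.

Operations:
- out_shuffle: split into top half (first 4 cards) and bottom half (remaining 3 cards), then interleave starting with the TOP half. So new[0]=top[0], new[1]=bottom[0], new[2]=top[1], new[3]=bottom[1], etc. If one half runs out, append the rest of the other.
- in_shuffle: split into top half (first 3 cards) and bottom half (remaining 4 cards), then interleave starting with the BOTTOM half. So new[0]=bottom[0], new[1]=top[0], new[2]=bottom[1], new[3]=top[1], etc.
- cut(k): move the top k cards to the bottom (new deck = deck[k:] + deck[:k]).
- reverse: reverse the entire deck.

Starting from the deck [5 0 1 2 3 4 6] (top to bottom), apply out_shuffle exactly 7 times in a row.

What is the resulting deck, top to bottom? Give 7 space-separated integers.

After op 1 (out_shuffle): [5 3 0 4 1 6 2]
After op 2 (out_shuffle): [5 1 3 6 0 2 4]
After op 3 (out_shuffle): [5 0 1 2 3 4 6]
After op 4 (out_shuffle): [5 3 0 4 1 6 2]
After op 5 (out_shuffle): [5 1 3 6 0 2 4]
After op 6 (out_shuffle): [5 0 1 2 3 4 6]
After op 7 (out_shuffle): [5 3 0 4 1 6 2]

Answer: 5 3 0 4 1 6 2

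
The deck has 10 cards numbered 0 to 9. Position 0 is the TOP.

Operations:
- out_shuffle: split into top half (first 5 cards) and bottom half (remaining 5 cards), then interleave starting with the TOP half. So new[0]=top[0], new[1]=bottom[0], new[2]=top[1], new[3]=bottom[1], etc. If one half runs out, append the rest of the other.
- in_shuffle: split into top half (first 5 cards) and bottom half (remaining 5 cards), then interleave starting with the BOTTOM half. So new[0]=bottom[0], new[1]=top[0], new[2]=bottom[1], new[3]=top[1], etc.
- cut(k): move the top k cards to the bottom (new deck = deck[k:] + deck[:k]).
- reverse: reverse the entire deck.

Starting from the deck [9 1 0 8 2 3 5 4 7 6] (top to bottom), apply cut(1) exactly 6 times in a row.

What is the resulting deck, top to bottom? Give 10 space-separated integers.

Answer: 5 4 7 6 9 1 0 8 2 3

Derivation:
After op 1 (cut(1)): [1 0 8 2 3 5 4 7 6 9]
After op 2 (cut(1)): [0 8 2 3 5 4 7 6 9 1]
After op 3 (cut(1)): [8 2 3 5 4 7 6 9 1 0]
After op 4 (cut(1)): [2 3 5 4 7 6 9 1 0 8]
After op 5 (cut(1)): [3 5 4 7 6 9 1 0 8 2]
After op 6 (cut(1)): [5 4 7 6 9 1 0 8 2 3]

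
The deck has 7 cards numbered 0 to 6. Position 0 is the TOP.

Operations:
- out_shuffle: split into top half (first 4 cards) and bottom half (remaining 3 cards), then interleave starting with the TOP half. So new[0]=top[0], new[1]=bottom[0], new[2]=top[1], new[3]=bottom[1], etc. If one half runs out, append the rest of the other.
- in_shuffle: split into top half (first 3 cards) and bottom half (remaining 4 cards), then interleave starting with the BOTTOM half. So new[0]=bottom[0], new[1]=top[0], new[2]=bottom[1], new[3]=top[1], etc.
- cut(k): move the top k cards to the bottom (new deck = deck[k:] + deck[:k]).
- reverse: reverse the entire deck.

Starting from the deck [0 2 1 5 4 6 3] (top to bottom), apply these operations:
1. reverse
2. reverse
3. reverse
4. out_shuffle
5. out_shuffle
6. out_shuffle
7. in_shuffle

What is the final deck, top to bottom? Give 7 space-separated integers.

Answer: 5 3 1 6 2 4 0

Derivation:
After op 1 (reverse): [3 6 4 5 1 2 0]
After op 2 (reverse): [0 2 1 5 4 6 3]
After op 3 (reverse): [3 6 4 5 1 2 0]
After op 4 (out_shuffle): [3 1 6 2 4 0 5]
After op 5 (out_shuffle): [3 4 1 0 6 5 2]
After op 6 (out_shuffle): [3 6 4 5 1 2 0]
After op 7 (in_shuffle): [5 3 1 6 2 4 0]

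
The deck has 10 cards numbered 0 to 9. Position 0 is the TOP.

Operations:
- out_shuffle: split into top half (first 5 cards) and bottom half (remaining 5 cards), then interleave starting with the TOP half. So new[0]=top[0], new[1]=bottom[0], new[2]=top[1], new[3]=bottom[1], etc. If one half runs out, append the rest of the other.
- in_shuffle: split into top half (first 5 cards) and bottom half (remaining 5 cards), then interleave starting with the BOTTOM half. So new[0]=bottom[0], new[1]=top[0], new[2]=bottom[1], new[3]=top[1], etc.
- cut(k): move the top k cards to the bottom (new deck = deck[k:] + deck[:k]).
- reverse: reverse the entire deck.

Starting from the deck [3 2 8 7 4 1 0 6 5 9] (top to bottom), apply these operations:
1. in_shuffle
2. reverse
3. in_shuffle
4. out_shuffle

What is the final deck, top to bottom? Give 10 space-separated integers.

Answer: 6 7 4 3 2 5 9 1 0 8

Derivation:
After op 1 (in_shuffle): [1 3 0 2 6 8 5 7 9 4]
After op 2 (reverse): [4 9 7 5 8 6 2 0 3 1]
After op 3 (in_shuffle): [6 4 2 9 0 7 3 5 1 8]
After op 4 (out_shuffle): [6 7 4 3 2 5 9 1 0 8]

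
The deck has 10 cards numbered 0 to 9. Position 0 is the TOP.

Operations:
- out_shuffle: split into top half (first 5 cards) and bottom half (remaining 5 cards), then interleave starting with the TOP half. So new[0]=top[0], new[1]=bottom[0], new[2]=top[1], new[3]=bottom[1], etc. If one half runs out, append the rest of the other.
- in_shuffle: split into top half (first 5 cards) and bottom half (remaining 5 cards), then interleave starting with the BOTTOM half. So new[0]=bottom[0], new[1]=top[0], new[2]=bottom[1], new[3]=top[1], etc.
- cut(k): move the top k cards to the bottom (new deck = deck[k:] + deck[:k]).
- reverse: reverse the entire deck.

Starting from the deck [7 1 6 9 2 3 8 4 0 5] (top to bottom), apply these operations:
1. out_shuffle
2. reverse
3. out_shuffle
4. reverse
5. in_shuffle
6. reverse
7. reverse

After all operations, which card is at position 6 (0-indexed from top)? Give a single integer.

After op 1 (out_shuffle): [7 3 1 8 6 4 9 0 2 5]
After op 2 (reverse): [5 2 0 9 4 6 8 1 3 7]
After op 3 (out_shuffle): [5 6 2 8 0 1 9 3 4 7]
After op 4 (reverse): [7 4 3 9 1 0 8 2 6 5]
After op 5 (in_shuffle): [0 7 8 4 2 3 6 9 5 1]
After op 6 (reverse): [1 5 9 6 3 2 4 8 7 0]
After op 7 (reverse): [0 7 8 4 2 3 6 9 5 1]
Position 6: card 6.

Answer: 6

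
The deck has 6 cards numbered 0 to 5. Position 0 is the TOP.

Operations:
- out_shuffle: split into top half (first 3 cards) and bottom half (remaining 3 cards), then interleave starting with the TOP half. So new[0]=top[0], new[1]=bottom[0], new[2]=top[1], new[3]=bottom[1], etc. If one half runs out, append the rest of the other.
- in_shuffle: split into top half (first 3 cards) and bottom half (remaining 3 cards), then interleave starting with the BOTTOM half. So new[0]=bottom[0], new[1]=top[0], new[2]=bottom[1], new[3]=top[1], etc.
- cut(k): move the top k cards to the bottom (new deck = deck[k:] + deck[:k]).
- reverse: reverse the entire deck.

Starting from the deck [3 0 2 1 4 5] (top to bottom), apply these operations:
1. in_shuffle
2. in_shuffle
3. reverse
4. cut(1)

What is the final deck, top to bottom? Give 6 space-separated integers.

After op 1 (in_shuffle): [1 3 4 0 5 2]
After op 2 (in_shuffle): [0 1 5 3 2 4]
After op 3 (reverse): [4 2 3 5 1 0]
After op 4 (cut(1)): [2 3 5 1 0 4]

Answer: 2 3 5 1 0 4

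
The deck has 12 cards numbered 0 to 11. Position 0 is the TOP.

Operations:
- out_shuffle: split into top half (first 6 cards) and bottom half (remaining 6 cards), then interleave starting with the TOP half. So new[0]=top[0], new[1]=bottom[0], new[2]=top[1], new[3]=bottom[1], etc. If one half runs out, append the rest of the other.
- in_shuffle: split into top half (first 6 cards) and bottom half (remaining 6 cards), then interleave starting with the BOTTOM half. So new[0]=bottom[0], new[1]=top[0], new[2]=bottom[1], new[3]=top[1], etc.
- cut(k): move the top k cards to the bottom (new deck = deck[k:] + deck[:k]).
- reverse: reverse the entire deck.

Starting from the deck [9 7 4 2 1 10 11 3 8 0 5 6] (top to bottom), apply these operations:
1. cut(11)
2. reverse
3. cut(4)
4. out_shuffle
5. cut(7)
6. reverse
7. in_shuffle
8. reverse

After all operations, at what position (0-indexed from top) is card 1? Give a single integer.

Answer: 6

Derivation:
After op 1 (cut(11)): [6 9 7 4 2 1 10 11 3 8 0 5]
After op 2 (reverse): [5 0 8 3 11 10 1 2 4 7 9 6]
After op 3 (cut(4)): [11 10 1 2 4 7 9 6 5 0 8 3]
After op 4 (out_shuffle): [11 9 10 6 1 5 2 0 4 8 7 3]
After op 5 (cut(7)): [0 4 8 7 3 11 9 10 6 1 5 2]
After op 6 (reverse): [2 5 1 6 10 9 11 3 7 8 4 0]
After op 7 (in_shuffle): [11 2 3 5 7 1 8 6 4 10 0 9]
After op 8 (reverse): [9 0 10 4 6 8 1 7 5 3 2 11]
Card 1 is at position 6.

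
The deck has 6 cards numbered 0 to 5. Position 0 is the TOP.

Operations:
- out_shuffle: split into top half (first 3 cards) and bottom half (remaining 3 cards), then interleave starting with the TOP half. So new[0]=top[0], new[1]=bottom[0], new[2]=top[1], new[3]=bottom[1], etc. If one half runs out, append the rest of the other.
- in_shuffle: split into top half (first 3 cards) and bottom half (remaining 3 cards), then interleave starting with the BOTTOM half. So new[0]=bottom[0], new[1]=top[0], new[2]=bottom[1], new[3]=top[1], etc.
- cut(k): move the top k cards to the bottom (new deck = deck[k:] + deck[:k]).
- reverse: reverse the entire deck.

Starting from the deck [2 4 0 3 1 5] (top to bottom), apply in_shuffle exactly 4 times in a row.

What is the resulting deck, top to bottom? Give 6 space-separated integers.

Answer: 3 2 1 4 5 0

Derivation:
After op 1 (in_shuffle): [3 2 1 4 5 0]
After op 2 (in_shuffle): [4 3 5 2 0 1]
After op 3 (in_shuffle): [2 4 0 3 1 5]
After op 4 (in_shuffle): [3 2 1 4 5 0]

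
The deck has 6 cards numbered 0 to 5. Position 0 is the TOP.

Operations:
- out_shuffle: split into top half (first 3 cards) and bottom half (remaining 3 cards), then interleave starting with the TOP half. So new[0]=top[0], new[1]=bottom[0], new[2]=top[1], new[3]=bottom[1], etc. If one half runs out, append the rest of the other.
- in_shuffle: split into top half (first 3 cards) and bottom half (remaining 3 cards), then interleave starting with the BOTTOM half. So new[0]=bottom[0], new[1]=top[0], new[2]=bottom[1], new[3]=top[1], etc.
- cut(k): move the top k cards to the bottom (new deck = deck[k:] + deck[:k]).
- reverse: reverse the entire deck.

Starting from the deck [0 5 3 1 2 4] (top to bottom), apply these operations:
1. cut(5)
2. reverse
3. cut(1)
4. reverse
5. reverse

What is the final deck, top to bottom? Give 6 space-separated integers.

After op 1 (cut(5)): [4 0 5 3 1 2]
After op 2 (reverse): [2 1 3 5 0 4]
After op 3 (cut(1)): [1 3 5 0 4 2]
After op 4 (reverse): [2 4 0 5 3 1]
After op 5 (reverse): [1 3 5 0 4 2]

Answer: 1 3 5 0 4 2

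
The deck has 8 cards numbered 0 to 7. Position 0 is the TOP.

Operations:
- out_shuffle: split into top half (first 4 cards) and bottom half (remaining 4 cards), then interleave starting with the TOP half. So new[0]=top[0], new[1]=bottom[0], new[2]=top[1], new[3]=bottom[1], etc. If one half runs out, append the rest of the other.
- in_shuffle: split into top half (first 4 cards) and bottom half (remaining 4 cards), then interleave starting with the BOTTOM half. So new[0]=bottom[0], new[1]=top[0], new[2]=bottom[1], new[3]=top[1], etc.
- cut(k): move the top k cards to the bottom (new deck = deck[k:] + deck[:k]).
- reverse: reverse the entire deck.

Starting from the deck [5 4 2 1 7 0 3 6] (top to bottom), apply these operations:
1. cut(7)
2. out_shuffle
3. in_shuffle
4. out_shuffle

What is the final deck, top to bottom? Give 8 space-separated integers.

Answer: 4 2 6 5 0 3 1 7

Derivation:
After op 1 (cut(7)): [6 5 4 2 1 7 0 3]
After op 2 (out_shuffle): [6 1 5 7 4 0 2 3]
After op 3 (in_shuffle): [4 6 0 1 2 5 3 7]
After op 4 (out_shuffle): [4 2 6 5 0 3 1 7]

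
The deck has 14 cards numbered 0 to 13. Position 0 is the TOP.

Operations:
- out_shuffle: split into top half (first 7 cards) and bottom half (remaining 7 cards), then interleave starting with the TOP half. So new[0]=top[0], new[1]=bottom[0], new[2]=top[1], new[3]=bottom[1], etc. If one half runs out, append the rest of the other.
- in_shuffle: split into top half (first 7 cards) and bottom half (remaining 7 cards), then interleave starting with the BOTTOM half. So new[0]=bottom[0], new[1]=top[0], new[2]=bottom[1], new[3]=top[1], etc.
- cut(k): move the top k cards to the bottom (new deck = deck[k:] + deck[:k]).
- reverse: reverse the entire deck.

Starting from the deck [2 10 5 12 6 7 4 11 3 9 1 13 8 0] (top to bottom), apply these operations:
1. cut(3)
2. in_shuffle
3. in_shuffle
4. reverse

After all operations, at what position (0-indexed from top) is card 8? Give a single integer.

Answer: 4

Derivation:
After op 1 (cut(3)): [12 6 7 4 11 3 9 1 13 8 0 2 10 5]
After op 2 (in_shuffle): [1 12 13 6 8 7 0 4 2 11 10 3 5 9]
After op 3 (in_shuffle): [4 1 2 12 11 13 10 6 3 8 5 7 9 0]
After op 4 (reverse): [0 9 7 5 8 3 6 10 13 11 12 2 1 4]
Card 8 is at position 4.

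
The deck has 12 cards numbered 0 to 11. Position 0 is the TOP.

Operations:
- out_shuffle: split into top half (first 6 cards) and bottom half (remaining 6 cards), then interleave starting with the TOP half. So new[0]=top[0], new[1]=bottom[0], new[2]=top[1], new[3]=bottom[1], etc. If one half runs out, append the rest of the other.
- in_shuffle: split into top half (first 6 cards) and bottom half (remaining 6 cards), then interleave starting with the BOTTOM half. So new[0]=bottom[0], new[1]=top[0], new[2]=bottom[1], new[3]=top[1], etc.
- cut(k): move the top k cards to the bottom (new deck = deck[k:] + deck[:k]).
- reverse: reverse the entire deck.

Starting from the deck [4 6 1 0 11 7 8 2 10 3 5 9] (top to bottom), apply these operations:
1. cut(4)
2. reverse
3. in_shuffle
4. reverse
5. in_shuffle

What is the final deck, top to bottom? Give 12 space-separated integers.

Answer: 6 5 2 11 1 9 10 7 0 4 3 8

Derivation:
After op 1 (cut(4)): [11 7 8 2 10 3 5 9 4 6 1 0]
After op 2 (reverse): [0 1 6 4 9 5 3 10 2 8 7 11]
After op 3 (in_shuffle): [3 0 10 1 2 6 8 4 7 9 11 5]
After op 4 (reverse): [5 11 9 7 4 8 6 2 1 10 0 3]
After op 5 (in_shuffle): [6 5 2 11 1 9 10 7 0 4 3 8]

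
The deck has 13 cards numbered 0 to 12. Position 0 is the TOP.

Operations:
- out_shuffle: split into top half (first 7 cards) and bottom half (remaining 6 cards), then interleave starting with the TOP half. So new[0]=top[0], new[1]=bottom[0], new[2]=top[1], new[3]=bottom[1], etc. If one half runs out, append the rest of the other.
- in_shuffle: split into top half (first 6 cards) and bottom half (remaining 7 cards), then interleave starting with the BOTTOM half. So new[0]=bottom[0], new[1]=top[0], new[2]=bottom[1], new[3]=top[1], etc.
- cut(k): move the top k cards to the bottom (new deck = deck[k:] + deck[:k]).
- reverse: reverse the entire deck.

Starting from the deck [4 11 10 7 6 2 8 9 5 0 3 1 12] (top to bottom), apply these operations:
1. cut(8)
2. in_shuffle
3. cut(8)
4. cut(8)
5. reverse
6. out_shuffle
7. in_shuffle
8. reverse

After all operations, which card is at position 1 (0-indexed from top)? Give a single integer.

Answer: 6

Derivation:
After op 1 (cut(8)): [5 0 3 1 12 4 11 10 7 6 2 8 9]
After op 2 (in_shuffle): [11 5 10 0 7 3 6 1 2 12 8 4 9]
After op 3 (cut(8)): [2 12 8 4 9 11 5 10 0 7 3 6 1]
After op 4 (cut(8)): [0 7 3 6 1 2 12 8 4 9 11 5 10]
After op 5 (reverse): [10 5 11 9 4 8 12 2 1 6 3 7 0]
After op 6 (out_shuffle): [10 2 5 1 11 6 9 3 4 7 8 0 12]
After op 7 (in_shuffle): [9 10 3 2 4 5 7 1 8 11 0 6 12]
After op 8 (reverse): [12 6 0 11 8 1 7 5 4 2 3 10 9]
Position 1: card 6.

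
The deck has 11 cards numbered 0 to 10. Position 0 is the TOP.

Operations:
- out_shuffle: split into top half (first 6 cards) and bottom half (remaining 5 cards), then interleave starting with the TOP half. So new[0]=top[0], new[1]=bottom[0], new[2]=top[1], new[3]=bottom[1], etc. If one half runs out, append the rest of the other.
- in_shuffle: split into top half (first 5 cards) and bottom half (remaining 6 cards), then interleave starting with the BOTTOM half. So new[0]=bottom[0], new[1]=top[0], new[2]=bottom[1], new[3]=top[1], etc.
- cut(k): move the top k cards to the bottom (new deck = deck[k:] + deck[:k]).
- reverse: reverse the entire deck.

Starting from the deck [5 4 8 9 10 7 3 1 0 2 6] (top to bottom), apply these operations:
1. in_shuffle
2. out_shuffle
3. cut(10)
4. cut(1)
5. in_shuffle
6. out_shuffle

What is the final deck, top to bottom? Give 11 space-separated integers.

Answer: 2 1 7 9 4 6 0 3 10 8 5

Derivation:
After op 1 (in_shuffle): [7 5 3 4 1 8 0 9 2 10 6]
After op 2 (out_shuffle): [7 0 5 9 3 2 4 10 1 6 8]
After op 3 (cut(10)): [8 7 0 5 9 3 2 4 10 1 6]
After op 4 (cut(1)): [7 0 5 9 3 2 4 10 1 6 8]
After op 5 (in_shuffle): [2 7 4 0 10 5 1 9 6 3 8]
After op 6 (out_shuffle): [2 1 7 9 4 6 0 3 10 8 5]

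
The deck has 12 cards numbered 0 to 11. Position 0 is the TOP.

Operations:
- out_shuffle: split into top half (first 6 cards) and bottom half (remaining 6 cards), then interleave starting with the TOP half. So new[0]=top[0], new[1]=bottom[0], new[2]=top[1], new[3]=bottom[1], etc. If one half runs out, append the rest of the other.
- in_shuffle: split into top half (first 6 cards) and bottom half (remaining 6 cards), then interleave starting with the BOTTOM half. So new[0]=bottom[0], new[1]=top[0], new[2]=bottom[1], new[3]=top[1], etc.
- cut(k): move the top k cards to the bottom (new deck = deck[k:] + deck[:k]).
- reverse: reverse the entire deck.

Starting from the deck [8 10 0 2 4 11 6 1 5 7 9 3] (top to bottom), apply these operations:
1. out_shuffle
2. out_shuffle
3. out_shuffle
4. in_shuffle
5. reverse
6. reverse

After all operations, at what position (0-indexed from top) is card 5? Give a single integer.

Answer: 6

Derivation:
After op 1 (out_shuffle): [8 6 10 1 0 5 2 7 4 9 11 3]
After op 2 (out_shuffle): [8 2 6 7 10 4 1 9 0 11 5 3]
After op 3 (out_shuffle): [8 1 2 9 6 0 7 11 10 5 4 3]
After op 4 (in_shuffle): [7 8 11 1 10 2 5 9 4 6 3 0]
After op 5 (reverse): [0 3 6 4 9 5 2 10 1 11 8 7]
After op 6 (reverse): [7 8 11 1 10 2 5 9 4 6 3 0]
Card 5 is at position 6.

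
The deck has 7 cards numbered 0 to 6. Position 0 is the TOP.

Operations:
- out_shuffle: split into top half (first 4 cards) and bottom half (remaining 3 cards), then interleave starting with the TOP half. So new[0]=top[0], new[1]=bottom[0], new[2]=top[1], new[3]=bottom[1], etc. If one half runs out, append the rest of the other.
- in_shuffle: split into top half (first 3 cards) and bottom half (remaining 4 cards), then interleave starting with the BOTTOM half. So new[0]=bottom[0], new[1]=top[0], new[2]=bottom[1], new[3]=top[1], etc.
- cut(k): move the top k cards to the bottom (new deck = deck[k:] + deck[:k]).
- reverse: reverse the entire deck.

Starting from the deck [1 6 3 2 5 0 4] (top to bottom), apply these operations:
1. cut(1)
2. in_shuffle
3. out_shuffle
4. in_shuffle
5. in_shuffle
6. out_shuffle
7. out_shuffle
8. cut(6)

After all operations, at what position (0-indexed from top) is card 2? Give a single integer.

After op 1 (cut(1)): [6 3 2 5 0 4 1]
After op 2 (in_shuffle): [5 6 0 3 4 2 1]
After op 3 (out_shuffle): [5 4 6 2 0 1 3]
After op 4 (in_shuffle): [2 5 0 4 1 6 3]
After op 5 (in_shuffle): [4 2 1 5 6 0 3]
After op 6 (out_shuffle): [4 6 2 0 1 3 5]
After op 7 (out_shuffle): [4 1 6 3 2 5 0]
After op 8 (cut(6)): [0 4 1 6 3 2 5]
Card 2 is at position 5.

Answer: 5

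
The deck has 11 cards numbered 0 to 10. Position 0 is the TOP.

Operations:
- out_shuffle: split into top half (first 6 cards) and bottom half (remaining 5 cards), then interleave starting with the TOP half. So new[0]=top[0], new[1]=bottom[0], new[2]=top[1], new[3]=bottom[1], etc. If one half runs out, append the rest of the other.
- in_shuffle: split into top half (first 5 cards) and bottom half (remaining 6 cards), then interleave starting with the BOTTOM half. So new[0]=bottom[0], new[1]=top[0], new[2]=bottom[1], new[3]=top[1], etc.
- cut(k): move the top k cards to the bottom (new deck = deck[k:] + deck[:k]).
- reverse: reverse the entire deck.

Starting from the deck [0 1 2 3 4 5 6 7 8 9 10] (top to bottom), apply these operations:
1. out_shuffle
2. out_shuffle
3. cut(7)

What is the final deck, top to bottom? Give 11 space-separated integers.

After op 1 (out_shuffle): [0 6 1 7 2 8 3 9 4 10 5]
After op 2 (out_shuffle): [0 3 6 9 1 4 7 10 2 5 8]
After op 3 (cut(7)): [10 2 5 8 0 3 6 9 1 4 7]

Answer: 10 2 5 8 0 3 6 9 1 4 7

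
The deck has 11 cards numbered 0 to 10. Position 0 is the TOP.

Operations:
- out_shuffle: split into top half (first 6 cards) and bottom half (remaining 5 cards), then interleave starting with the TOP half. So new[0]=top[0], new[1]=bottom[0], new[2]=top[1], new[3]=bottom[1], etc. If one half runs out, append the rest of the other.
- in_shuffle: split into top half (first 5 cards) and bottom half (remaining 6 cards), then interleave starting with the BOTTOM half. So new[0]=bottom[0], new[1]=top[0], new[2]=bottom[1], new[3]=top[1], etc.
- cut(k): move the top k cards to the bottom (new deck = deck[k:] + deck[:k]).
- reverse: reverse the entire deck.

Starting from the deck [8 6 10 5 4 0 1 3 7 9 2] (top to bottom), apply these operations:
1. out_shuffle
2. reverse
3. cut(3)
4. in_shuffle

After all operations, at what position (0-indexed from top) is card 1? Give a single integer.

After op 1 (out_shuffle): [8 1 6 3 10 7 5 9 4 2 0]
After op 2 (reverse): [0 2 4 9 5 7 10 3 6 1 8]
After op 3 (cut(3)): [9 5 7 10 3 6 1 8 0 2 4]
After op 4 (in_shuffle): [6 9 1 5 8 7 0 10 2 3 4]
Card 1 is at position 2.

Answer: 2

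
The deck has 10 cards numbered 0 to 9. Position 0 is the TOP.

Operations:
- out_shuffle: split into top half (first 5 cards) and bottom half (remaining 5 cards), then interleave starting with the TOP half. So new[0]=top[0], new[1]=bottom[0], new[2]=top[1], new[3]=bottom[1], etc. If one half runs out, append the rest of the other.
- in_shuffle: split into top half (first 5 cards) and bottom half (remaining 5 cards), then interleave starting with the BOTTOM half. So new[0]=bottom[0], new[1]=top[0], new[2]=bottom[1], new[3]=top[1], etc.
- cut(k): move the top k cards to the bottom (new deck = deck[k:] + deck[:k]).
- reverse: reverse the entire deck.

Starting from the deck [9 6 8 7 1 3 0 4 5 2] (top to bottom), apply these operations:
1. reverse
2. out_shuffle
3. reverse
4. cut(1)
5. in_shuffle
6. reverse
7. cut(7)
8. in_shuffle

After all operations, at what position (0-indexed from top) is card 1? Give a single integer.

After op 1 (reverse): [2 5 4 0 3 1 7 8 6 9]
After op 2 (out_shuffle): [2 1 5 7 4 8 0 6 3 9]
After op 3 (reverse): [9 3 6 0 8 4 7 5 1 2]
After op 4 (cut(1)): [3 6 0 8 4 7 5 1 2 9]
After op 5 (in_shuffle): [7 3 5 6 1 0 2 8 9 4]
After op 6 (reverse): [4 9 8 2 0 1 6 5 3 7]
After op 7 (cut(7)): [5 3 7 4 9 8 2 0 1 6]
After op 8 (in_shuffle): [8 5 2 3 0 7 1 4 6 9]
Card 1 is at position 6.

Answer: 6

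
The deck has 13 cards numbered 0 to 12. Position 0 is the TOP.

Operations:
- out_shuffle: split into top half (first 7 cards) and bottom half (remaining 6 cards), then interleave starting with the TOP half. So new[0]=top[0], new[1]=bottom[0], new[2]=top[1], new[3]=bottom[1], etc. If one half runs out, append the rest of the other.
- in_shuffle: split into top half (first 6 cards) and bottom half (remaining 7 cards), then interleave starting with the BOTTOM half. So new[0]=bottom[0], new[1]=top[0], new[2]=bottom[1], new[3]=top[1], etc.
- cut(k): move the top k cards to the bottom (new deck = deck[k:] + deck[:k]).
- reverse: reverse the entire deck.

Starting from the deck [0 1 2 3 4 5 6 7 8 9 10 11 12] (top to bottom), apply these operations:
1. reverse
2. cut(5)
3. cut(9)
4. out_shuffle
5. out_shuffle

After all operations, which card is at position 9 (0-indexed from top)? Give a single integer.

Answer: 12

Derivation:
After op 1 (reverse): [12 11 10 9 8 7 6 5 4 3 2 1 0]
After op 2 (cut(5)): [7 6 5 4 3 2 1 0 12 11 10 9 8]
After op 3 (cut(9)): [11 10 9 8 7 6 5 4 3 2 1 0 12]
After op 4 (out_shuffle): [11 4 10 3 9 2 8 1 7 0 6 12 5]
After op 5 (out_shuffle): [11 1 4 7 10 0 3 6 9 12 2 5 8]
Position 9: card 12.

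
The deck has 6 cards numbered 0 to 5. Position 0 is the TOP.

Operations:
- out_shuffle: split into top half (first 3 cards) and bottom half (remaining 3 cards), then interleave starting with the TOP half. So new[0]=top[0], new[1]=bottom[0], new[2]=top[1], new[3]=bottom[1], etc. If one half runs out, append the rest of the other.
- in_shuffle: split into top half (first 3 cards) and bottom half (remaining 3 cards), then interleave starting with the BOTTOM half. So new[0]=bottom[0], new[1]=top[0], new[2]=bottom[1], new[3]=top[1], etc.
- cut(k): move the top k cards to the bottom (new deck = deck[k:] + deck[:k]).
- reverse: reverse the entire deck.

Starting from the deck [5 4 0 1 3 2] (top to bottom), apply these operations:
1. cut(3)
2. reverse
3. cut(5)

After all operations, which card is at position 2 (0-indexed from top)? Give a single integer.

After op 1 (cut(3)): [1 3 2 5 4 0]
After op 2 (reverse): [0 4 5 2 3 1]
After op 3 (cut(5)): [1 0 4 5 2 3]
Position 2: card 4.

Answer: 4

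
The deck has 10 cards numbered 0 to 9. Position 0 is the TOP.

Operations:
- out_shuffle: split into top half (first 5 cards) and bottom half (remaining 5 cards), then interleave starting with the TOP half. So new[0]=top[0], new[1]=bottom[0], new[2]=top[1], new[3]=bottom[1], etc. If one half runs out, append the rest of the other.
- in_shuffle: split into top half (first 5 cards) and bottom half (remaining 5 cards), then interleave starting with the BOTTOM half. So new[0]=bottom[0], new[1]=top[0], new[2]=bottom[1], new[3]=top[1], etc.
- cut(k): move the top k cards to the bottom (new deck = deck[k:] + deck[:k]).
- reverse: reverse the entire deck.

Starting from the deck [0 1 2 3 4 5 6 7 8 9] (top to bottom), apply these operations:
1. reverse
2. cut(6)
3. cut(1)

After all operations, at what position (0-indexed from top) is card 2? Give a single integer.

Answer: 0

Derivation:
After op 1 (reverse): [9 8 7 6 5 4 3 2 1 0]
After op 2 (cut(6)): [3 2 1 0 9 8 7 6 5 4]
After op 3 (cut(1)): [2 1 0 9 8 7 6 5 4 3]
Card 2 is at position 0.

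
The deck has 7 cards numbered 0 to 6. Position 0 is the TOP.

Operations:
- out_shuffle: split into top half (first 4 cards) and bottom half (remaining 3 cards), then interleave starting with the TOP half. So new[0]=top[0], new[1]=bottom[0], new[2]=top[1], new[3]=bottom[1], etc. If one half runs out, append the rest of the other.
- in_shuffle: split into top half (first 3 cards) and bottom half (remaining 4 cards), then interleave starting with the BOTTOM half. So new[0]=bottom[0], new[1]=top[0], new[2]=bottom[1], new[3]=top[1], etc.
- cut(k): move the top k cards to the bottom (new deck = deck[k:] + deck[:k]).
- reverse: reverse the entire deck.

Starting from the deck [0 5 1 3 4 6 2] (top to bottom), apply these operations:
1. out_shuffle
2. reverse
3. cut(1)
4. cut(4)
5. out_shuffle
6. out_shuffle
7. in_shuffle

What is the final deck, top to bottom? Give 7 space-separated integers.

Answer: 5 4 0 3 2 1 6

Derivation:
After op 1 (out_shuffle): [0 4 5 6 1 2 3]
After op 2 (reverse): [3 2 1 6 5 4 0]
After op 3 (cut(1)): [2 1 6 5 4 0 3]
After op 4 (cut(4)): [4 0 3 2 1 6 5]
After op 5 (out_shuffle): [4 1 0 6 3 5 2]
After op 6 (out_shuffle): [4 3 1 5 0 2 6]
After op 7 (in_shuffle): [5 4 0 3 2 1 6]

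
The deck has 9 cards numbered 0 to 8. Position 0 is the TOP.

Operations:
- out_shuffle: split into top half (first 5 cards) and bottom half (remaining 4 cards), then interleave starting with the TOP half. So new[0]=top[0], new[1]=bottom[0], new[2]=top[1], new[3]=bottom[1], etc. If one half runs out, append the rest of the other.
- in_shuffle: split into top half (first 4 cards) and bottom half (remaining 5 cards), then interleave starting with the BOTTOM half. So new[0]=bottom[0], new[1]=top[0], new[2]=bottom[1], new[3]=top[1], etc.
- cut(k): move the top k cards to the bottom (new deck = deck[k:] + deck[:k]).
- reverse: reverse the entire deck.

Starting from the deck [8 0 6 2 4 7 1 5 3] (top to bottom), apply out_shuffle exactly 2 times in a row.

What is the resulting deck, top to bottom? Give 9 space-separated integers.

After op 1 (out_shuffle): [8 7 0 1 6 5 2 3 4]
After op 2 (out_shuffle): [8 5 7 2 0 3 1 4 6]

Answer: 8 5 7 2 0 3 1 4 6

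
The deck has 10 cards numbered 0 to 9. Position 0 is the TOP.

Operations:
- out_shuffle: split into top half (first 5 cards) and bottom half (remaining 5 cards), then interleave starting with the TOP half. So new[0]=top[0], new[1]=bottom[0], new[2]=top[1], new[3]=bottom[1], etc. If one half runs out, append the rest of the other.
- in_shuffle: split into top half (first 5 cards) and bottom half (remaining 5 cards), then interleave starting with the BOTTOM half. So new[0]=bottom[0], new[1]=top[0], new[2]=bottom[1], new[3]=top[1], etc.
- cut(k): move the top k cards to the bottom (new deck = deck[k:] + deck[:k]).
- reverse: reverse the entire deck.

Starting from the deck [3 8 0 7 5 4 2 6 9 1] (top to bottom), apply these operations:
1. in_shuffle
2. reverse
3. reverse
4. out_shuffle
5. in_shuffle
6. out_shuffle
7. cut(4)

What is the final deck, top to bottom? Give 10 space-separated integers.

After op 1 (in_shuffle): [4 3 2 8 6 0 9 7 1 5]
After op 2 (reverse): [5 1 7 9 0 6 8 2 3 4]
After op 3 (reverse): [4 3 2 8 6 0 9 7 1 5]
After op 4 (out_shuffle): [4 0 3 9 2 7 8 1 6 5]
After op 5 (in_shuffle): [7 4 8 0 1 3 6 9 5 2]
After op 6 (out_shuffle): [7 3 4 6 8 9 0 5 1 2]
After op 7 (cut(4)): [8 9 0 5 1 2 7 3 4 6]

Answer: 8 9 0 5 1 2 7 3 4 6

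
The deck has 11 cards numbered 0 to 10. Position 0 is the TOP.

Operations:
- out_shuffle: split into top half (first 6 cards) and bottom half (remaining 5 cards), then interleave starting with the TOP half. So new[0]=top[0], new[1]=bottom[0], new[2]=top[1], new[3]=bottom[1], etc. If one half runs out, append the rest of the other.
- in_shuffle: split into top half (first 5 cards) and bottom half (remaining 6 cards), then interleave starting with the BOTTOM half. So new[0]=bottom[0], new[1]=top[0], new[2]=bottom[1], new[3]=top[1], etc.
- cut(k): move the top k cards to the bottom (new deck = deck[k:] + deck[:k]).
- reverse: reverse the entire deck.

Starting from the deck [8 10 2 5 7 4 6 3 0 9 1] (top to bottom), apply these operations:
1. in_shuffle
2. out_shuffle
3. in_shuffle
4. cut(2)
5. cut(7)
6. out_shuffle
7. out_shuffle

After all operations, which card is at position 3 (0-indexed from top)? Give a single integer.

Answer: 5

Derivation:
After op 1 (in_shuffle): [4 8 6 10 3 2 0 5 9 7 1]
After op 2 (out_shuffle): [4 0 8 5 6 9 10 7 3 1 2]
After op 3 (in_shuffle): [9 4 10 0 7 8 3 5 1 6 2]
After op 4 (cut(2)): [10 0 7 8 3 5 1 6 2 9 4]
After op 5 (cut(7)): [6 2 9 4 10 0 7 8 3 5 1]
After op 6 (out_shuffle): [6 7 2 8 9 3 4 5 10 1 0]
After op 7 (out_shuffle): [6 4 7 5 2 10 8 1 9 0 3]
Position 3: card 5.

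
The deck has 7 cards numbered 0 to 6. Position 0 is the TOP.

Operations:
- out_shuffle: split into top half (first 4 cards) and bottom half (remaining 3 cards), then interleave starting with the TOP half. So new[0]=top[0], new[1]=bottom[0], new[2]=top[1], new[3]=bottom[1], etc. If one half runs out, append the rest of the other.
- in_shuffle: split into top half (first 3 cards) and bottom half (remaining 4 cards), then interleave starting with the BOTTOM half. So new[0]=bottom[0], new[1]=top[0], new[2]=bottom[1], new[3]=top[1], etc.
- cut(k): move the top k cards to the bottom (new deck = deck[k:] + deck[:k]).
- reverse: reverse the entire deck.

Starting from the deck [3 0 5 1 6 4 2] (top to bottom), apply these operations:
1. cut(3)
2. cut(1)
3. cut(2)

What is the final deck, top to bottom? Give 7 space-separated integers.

Answer: 2 3 0 5 1 6 4

Derivation:
After op 1 (cut(3)): [1 6 4 2 3 0 5]
After op 2 (cut(1)): [6 4 2 3 0 5 1]
After op 3 (cut(2)): [2 3 0 5 1 6 4]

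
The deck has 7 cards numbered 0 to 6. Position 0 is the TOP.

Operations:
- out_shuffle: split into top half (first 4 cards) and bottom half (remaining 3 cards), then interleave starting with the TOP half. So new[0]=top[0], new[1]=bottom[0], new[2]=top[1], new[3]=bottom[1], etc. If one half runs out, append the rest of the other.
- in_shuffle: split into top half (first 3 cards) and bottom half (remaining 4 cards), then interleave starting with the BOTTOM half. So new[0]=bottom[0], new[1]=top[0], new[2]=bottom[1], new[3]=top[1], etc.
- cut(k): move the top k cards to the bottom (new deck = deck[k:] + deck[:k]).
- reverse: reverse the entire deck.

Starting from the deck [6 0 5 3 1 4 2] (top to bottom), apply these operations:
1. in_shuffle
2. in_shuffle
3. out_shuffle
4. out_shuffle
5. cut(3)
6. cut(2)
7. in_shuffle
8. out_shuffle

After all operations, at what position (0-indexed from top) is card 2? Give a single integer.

After op 1 (in_shuffle): [3 6 1 0 4 5 2]
After op 2 (in_shuffle): [0 3 4 6 5 1 2]
After op 3 (out_shuffle): [0 5 3 1 4 2 6]
After op 4 (out_shuffle): [0 4 5 2 3 6 1]
After op 5 (cut(3)): [2 3 6 1 0 4 5]
After op 6 (cut(2)): [6 1 0 4 5 2 3]
After op 7 (in_shuffle): [4 6 5 1 2 0 3]
After op 8 (out_shuffle): [4 2 6 0 5 3 1]
Card 2 is at position 1.

Answer: 1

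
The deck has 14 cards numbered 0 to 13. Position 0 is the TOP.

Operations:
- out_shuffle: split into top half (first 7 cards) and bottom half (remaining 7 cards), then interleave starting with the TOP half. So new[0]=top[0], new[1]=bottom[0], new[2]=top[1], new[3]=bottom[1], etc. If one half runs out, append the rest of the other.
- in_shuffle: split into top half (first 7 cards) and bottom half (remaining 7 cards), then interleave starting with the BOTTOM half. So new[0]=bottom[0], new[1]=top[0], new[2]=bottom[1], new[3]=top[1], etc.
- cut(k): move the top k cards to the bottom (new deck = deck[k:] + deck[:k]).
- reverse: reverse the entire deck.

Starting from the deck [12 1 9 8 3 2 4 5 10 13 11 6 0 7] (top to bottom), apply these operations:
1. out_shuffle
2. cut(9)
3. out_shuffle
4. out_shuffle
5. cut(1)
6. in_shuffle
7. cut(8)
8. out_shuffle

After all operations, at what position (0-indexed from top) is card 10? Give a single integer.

Answer: 6

Derivation:
After op 1 (out_shuffle): [12 5 1 10 9 13 8 11 3 6 2 0 4 7]
After op 2 (cut(9)): [6 2 0 4 7 12 5 1 10 9 13 8 11 3]
After op 3 (out_shuffle): [6 1 2 10 0 9 4 13 7 8 12 11 5 3]
After op 4 (out_shuffle): [6 13 1 7 2 8 10 12 0 11 9 5 4 3]
After op 5 (cut(1)): [13 1 7 2 8 10 12 0 11 9 5 4 3 6]
After op 6 (in_shuffle): [0 13 11 1 9 7 5 2 4 8 3 10 6 12]
After op 7 (cut(8)): [4 8 3 10 6 12 0 13 11 1 9 7 5 2]
After op 8 (out_shuffle): [4 13 8 11 3 1 10 9 6 7 12 5 0 2]
Card 10 is at position 6.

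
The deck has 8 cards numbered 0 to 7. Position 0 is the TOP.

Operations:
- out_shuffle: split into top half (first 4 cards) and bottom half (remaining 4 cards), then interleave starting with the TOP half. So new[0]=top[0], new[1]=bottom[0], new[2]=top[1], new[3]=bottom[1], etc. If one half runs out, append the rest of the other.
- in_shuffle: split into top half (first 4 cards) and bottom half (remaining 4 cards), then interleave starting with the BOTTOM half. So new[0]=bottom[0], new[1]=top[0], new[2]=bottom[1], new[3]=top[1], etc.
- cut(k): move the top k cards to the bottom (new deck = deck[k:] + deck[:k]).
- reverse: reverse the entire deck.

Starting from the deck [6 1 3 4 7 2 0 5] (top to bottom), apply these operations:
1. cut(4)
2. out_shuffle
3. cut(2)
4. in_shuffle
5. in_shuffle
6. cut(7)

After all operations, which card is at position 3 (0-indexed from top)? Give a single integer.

After op 1 (cut(4)): [7 2 0 5 6 1 3 4]
After op 2 (out_shuffle): [7 6 2 1 0 3 5 4]
After op 3 (cut(2)): [2 1 0 3 5 4 7 6]
After op 4 (in_shuffle): [5 2 4 1 7 0 6 3]
After op 5 (in_shuffle): [7 5 0 2 6 4 3 1]
After op 6 (cut(7)): [1 7 5 0 2 6 4 3]
Position 3: card 0.

Answer: 0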